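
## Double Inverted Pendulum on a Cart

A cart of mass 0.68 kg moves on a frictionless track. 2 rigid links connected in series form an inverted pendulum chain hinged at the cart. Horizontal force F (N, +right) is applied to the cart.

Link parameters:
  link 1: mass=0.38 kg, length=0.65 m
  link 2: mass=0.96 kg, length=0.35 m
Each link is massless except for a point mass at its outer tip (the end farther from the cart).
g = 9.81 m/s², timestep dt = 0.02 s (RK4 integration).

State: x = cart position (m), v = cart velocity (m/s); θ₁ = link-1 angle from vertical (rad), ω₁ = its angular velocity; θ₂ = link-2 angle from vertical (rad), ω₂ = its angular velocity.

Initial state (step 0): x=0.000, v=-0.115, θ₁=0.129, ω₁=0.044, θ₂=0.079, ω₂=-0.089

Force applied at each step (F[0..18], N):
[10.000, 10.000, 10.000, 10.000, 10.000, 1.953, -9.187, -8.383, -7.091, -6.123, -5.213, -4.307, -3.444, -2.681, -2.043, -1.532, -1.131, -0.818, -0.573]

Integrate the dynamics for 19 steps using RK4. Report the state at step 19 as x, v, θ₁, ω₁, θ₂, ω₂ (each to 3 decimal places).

Answer: x=0.115, v=-0.208, θ₁=-0.026, ω₁=0.187, θ₂=-0.020, ω₂=0.064

Derivation:
apply F[0]=+10.000 → step 1: x=0.000, v=0.123, θ₁=0.127, ω₁=-0.236, θ₂=0.076, ω₂=-0.203
apply F[1]=+10.000 → step 2: x=0.005, v=0.363, θ₁=0.120, ω₁=-0.523, θ₂=0.071, ω₂=-0.315
apply F[2]=+10.000 → step 3: x=0.015, v=0.609, θ₁=0.106, ω₁=-0.827, θ₂=0.064, ω₂=-0.414
apply F[3]=+10.000 → step 4: x=0.029, v=0.864, θ₁=0.086, ω₁=-1.158, θ₂=0.054, ω₂=-0.492
apply F[4]=+10.000 → step 5: x=0.049, v=1.131, θ₁=0.059, ω₁=-1.527, θ₂=0.044, ω₂=-0.538
apply F[5]=+1.953 → step 6: x=0.072, v=1.174, θ₁=0.028, ω₁=-1.577, θ₂=0.033, ω₂=-0.547
apply F[6]=-9.187 → step 7: x=0.093, v=0.899, θ₁=0.001, ω₁=-1.159, θ₂=0.022, ω₂=-0.524
apply F[7]=-8.383 → step 8: x=0.109, v=0.656, θ₁=-0.018, ω₁=-0.807, θ₂=0.012, ω₂=-0.474
apply F[8]=-7.091 → step 9: x=0.120, v=0.457, θ₁=-0.032, ω₁=-0.534, θ₂=0.004, ω₂=-0.409
apply F[9]=-6.123 → step 10: x=0.127, v=0.291, θ₁=-0.040, ω₁=-0.318, θ₂=-0.004, ω₂=-0.337
apply F[10]=-5.213 → step 11: x=0.132, v=0.155, θ₁=-0.045, ω₁=-0.149, θ₂=-0.010, ω₂=-0.265
apply F[11]=-4.307 → step 12: x=0.134, v=0.047, θ₁=-0.047, ω₁=-0.022, θ₂=-0.015, ω₂=-0.197
apply F[12]=-3.444 → step 13: x=0.134, v=-0.036, θ₁=-0.046, ω₁=0.068, θ₂=-0.018, ω₂=-0.136
apply F[13]=-2.681 → step 14: x=0.132, v=-0.098, θ₁=-0.044, ω₁=0.128, θ₂=-0.020, ω₂=-0.083
apply F[14]=-2.043 → step 15: x=0.130, v=-0.141, θ₁=-0.041, ω₁=0.165, θ₂=-0.021, ω₂=-0.039
apply F[15]=-1.532 → step 16: x=0.127, v=-0.171, θ₁=-0.038, ω₁=0.185, θ₂=-0.022, ω₂=-0.003
apply F[16]=-1.131 → step 17: x=0.123, v=-0.190, θ₁=-0.034, ω₁=0.193, θ₂=-0.021, ω₂=0.025
apply F[17]=-0.818 → step 18: x=0.119, v=-0.202, θ₁=-0.030, ω₁=0.192, θ₂=-0.021, ω₂=0.047
apply F[18]=-0.573 → step 19: x=0.115, v=-0.208, θ₁=-0.026, ω₁=0.187, θ₂=-0.020, ω₂=0.064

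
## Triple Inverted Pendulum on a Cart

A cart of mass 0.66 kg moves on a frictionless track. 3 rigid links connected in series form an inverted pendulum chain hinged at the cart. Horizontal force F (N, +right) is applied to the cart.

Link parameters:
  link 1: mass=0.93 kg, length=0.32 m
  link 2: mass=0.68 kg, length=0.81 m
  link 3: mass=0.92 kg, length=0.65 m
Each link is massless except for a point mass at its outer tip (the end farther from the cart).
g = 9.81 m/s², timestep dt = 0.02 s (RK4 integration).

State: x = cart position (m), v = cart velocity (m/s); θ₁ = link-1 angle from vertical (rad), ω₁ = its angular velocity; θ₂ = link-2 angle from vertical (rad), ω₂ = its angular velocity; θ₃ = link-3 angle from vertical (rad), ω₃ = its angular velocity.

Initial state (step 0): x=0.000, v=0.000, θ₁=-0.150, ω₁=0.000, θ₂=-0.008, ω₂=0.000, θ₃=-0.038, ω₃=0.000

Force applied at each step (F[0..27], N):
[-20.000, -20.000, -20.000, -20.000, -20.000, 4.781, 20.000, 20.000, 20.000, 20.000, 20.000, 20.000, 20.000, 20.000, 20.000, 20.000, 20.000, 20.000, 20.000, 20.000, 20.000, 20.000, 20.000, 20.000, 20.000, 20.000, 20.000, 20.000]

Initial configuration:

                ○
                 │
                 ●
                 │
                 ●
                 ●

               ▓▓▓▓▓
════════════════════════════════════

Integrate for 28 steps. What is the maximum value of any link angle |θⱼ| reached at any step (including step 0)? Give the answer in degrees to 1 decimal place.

apply F[0]=-20.000 → step 1: x=-0.005, v=-0.466, θ₁=-0.138, ω₁=1.167, θ₂=-0.007, ω₂=0.129, θ₃=-0.038, ω₃=-0.027
apply F[1]=-20.000 → step 2: x=-0.019, v=-0.965, θ₁=-0.102, ω₁=2.497, θ₂=-0.003, ω₂=0.232, θ₃=-0.039, ω₃=-0.055
apply F[2]=-20.000 → step 3: x=-0.044, v=-1.524, θ₁=-0.037, ω₁=4.130, θ₂=0.002, ω₂=0.283, θ₃=-0.040, ω₃=-0.078
apply F[3]=-20.000 → step 4: x=-0.080, v=-2.125, θ₁=0.065, ω₁=6.007, θ₂=0.008, ω₂=0.289, θ₃=-0.042, ω₃=-0.081
apply F[4]=-20.000 → step 5: x=-0.128, v=-2.640, θ₁=0.202, ω₁=7.567, θ₂=0.014, ω₂=0.347, θ₃=-0.043, ω₃=-0.048
apply F[5]=+4.781 → step 6: x=-0.179, v=-2.416, θ₁=0.346, ω₁=6.957, θ₂=0.022, ω₂=0.404, θ₃=-0.044, ω₃=-0.031
apply F[6]=+20.000 → step 7: x=-0.222, v=-1.939, θ₁=0.475, ω₁=5.990, θ₂=0.029, ω₂=0.307, θ₃=-0.045, ω₃=-0.050
apply F[7]=+20.000 → step 8: x=-0.257, v=-1.550, θ₁=0.589, ω₁=5.504, θ₂=0.033, ω₂=0.139, θ₃=-0.046, ω₃=-0.077
apply F[8]=+20.000 → step 9: x=-0.284, v=-1.205, θ₁=0.697, ω₁=5.294, θ₂=0.034, ω₂=-0.066, θ₃=-0.048, ω₃=-0.104
apply F[9]=+20.000 → step 10: x=-0.305, v=-0.879, θ₁=0.802, ω₁=5.251, θ₂=0.031, ω₂=-0.292, θ₃=-0.050, ω₃=-0.128
apply F[10]=+20.000 → step 11: x=-0.319, v=-0.559, θ₁=0.908, ω₁=5.315, θ₂=0.023, ω₂=-0.528, θ₃=-0.053, ω₃=-0.147
apply F[11]=+20.000 → step 12: x=-0.327, v=-0.234, θ₁=1.015, ω₁=5.453, θ₂=0.010, ω₂=-0.765, θ₃=-0.056, ω₃=-0.160
apply F[12]=+20.000 → step 13: x=-0.329, v=0.101, θ₁=1.126, ω₁=5.649, θ₂=-0.008, ω₂=-0.999, θ₃=-0.060, ω₃=-0.167
apply F[13]=+20.000 → step 14: x=-0.323, v=0.451, θ₁=1.242, ω₁=5.897, θ₂=-0.030, ω₂=-1.224, θ₃=-0.063, ω₃=-0.170
apply F[14]=+20.000 → step 15: x=-0.311, v=0.820, θ₁=1.362, ω₁=6.202, θ₂=-0.057, ω₂=-1.434, θ₃=-0.066, ω₃=-0.171
apply F[15]=+20.000 → step 16: x=-0.290, v=1.211, θ₁=1.490, ω₁=6.580, θ₂=-0.088, ω₂=-1.623, θ₃=-0.070, ω₃=-0.171
apply F[16]=+20.000 → step 17: x=-0.262, v=1.633, θ₁=1.626, ω₁=7.060, θ₂=-0.122, ω₂=-1.783, θ₃=-0.073, ω₃=-0.174
apply F[17]=+20.000 → step 18: x=-0.225, v=2.097, θ₁=1.774, ω₁=7.700, θ₂=-0.159, ω₂=-1.900, θ₃=-0.077, ω₃=-0.181
apply F[18]=+20.000 → step 19: x=-0.178, v=2.628, θ₁=1.936, ω₁=8.605, θ₂=-0.197, ω₂=-1.957, θ₃=-0.080, ω₃=-0.192
apply F[19]=+20.000 → step 20: x=-0.119, v=3.280, θ₁=2.121, ω₁=9.998, θ₂=-0.236, ω₂=-1.920, θ₃=-0.084, ω₃=-0.198
apply F[20]=+20.000 → step 21: x=-0.045, v=4.192, θ₁=2.343, ω₁=12.427, θ₂=-0.273, ω₂=-1.735, θ₃=-0.088, ω₃=-0.159
apply F[21]=+20.000 → step 22: x=0.053, v=5.800, θ₁=2.635, ω₁=17.489, θ₂=-0.304, ω₂=-1.384, θ₃=-0.089, ω₃=0.137
apply F[22]=+20.000 → step 23: x=0.198, v=8.513, θ₁=3.072, ω₁=24.917, θ₂=-0.336, ω₂=-2.720, θ₃=-0.073, ω₃=1.962
apply F[23]=+20.000 → step 24: x=0.368, v=8.085, θ₁=3.526, ω₁=19.666, θ₂=-0.434, ω₂=-6.832, θ₃=-0.012, ω₃=3.726
apply F[24]=+20.000 → step 25: x=0.521, v=7.300, θ₁=3.892, ω₁=17.596, θ₂=-0.592, ω₂=-8.732, θ₃=0.063, ω₃=3.594
apply F[25]=+20.000 → step 26: x=0.658, v=6.357, θ₁=4.243, ω₁=17.756, θ₂=-0.780, ω₂=-9.985, θ₃=0.125, ω₃=2.438
apply F[26]=+20.000 → step 27: x=0.772, v=4.914, θ₁=4.610, ω₁=19.053, θ₂=-0.990, ω₂=-10.971, θ₃=0.153, ω₃=0.222
apply F[27]=+20.000 → step 28: x=0.850, v=2.767, θ₁=5.010, ω₁=20.989, θ₂=-1.214, ω₂=-11.303, θ₃=0.126, ω₃=-3.152
Max |angle| over trajectory = 5.010 rad = 287.0°.

Answer: 287.0°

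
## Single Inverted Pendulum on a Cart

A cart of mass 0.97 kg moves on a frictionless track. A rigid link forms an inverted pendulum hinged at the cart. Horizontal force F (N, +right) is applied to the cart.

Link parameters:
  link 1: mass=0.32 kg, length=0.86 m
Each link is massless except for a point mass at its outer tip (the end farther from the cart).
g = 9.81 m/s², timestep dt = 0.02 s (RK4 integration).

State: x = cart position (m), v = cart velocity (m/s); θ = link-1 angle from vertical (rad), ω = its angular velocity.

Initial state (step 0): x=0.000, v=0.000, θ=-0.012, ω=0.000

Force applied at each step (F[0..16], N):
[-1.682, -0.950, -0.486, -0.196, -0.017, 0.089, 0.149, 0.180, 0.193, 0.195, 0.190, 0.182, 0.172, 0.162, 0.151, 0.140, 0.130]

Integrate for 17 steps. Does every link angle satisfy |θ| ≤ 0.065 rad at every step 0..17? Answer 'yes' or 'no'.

Answer: yes

Derivation:
apply F[0]=-1.682 → step 1: x=-0.000, v=-0.034, θ=-0.012, ω=0.037
apply F[1]=-0.950 → step 2: x=-0.001, v=-0.053, θ=-0.011, ω=0.056
apply F[2]=-0.486 → step 3: x=-0.002, v=-0.062, θ=-0.009, ω=0.065
apply F[3]=-0.196 → step 4: x=-0.004, v=-0.066, θ=-0.008, ω=0.067
apply F[4]=-0.017 → step 5: x=-0.005, v=-0.065, θ=-0.007, ω=0.065
apply F[5]=+0.089 → step 6: x=-0.006, v=-0.063, θ=-0.006, ω=0.061
apply F[6]=+0.149 → step 7: x=-0.007, v=-0.060, θ=-0.004, ω=0.056
apply F[7]=+0.180 → step 8: x=-0.009, v=-0.056, θ=-0.003, ω=0.050
apply F[8]=+0.193 → step 9: x=-0.010, v=-0.052, θ=-0.002, ω=0.045
apply F[9]=+0.195 → step 10: x=-0.011, v=-0.048, θ=-0.002, ω=0.039
apply F[10]=+0.190 → step 11: x=-0.012, v=-0.044, θ=-0.001, ω=0.034
apply F[11]=+0.182 → step 12: x=-0.012, v=-0.040, θ=-0.000, ω=0.030
apply F[12]=+0.172 → step 13: x=-0.013, v=-0.036, θ=0.000, ω=0.026
apply F[13]=+0.162 → step 14: x=-0.014, v=-0.033, θ=0.001, ω=0.022
apply F[14]=+0.151 → step 15: x=-0.015, v=-0.030, θ=0.001, ω=0.019
apply F[15]=+0.140 → step 16: x=-0.015, v=-0.027, θ=0.002, ω=0.016
apply F[16]=+0.130 → step 17: x=-0.016, v=-0.025, θ=0.002, ω=0.013
Max |angle| over trajectory = 0.012 rad; bound = 0.065 → within bound.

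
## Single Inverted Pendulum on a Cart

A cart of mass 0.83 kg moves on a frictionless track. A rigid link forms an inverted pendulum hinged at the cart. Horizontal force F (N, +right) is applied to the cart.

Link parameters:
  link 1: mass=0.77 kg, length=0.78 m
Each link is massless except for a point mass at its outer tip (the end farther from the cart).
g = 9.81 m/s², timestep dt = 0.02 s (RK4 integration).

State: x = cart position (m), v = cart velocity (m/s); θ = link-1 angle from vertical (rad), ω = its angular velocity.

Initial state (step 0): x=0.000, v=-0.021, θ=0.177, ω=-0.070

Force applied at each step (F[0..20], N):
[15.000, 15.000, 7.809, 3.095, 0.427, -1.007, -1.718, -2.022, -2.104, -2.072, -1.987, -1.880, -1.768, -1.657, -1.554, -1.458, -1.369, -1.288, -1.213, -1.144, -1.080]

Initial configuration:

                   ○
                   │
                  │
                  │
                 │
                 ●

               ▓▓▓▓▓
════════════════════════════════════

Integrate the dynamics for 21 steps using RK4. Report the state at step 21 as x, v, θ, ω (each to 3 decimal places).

Answer: x=0.204, v=0.182, θ=-0.028, ω=-0.077

Derivation:
apply F[0]=+15.000 → step 1: x=0.003, v=0.300, θ=0.172, ω=-0.432
apply F[1]=+15.000 → step 2: x=0.012, v=0.625, θ=0.160, ω=-0.800
apply F[2]=+7.809 → step 3: x=0.026, v=0.784, θ=0.142, ω=-0.964
apply F[3]=+3.095 → step 4: x=0.042, v=0.836, θ=0.122, ω=-0.997
apply F[4]=+0.427 → step 5: x=0.059, v=0.828, θ=0.103, ω=-0.958
apply F[5]=-1.007 → step 6: x=0.075, v=0.788, θ=0.085, ω=-0.884
apply F[6]=-1.718 → step 7: x=0.090, v=0.734, θ=0.068, ω=-0.796
apply F[7]=-2.022 → step 8: x=0.104, v=0.675, θ=0.053, ω=-0.705
apply F[8]=-2.104 → step 9: x=0.117, v=0.616, θ=0.039, ω=-0.619
apply F[9]=-2.072 → step 10: x=0.129, v=0.560, θ=0.028, ω=-0.539
apply F[10]=-1.987 → step 11: x=0.140, v=0.508, θ=0.018, ω=-0.466
apply F[11]=-1.880 → step 12: x=0.149, v=0.461, θ=0.009, ω=-0.402
apply F[12]=-1.768 → step 13: x=0.158, v=0.417, θ=0.002, ω=-0.345
apply F[13]=-1.657 → step 14: x=0.166, v=0.377, θ=-0.005, ω=-0.294
apply F[14]=-1.554 → step 15: x=0.173, v=0.341, θ=-0.010, ω=-0.250
apply F[15]=-1.458 → step 16: x=0.180, v=0.308, θ=-0.015, ω=-0.211
apply F[16]=-1.369 → step 17: x=0.186, v=0.279, θ=-0.019, ω=-0.176
apply F[17]=-1.288 → step 18: x=0.191, v=0.251, θ=-0.022, ω=-0.146
apply F[18]=-1.213 → step 19: x=0.196, v=0.226, θ=-0.024, ω=-0.120
apply F[19]=-1.144 → step 20: x=0.200, v=0.203, θ=-0.027, ω=-0.097
apply F[20]=-1.080 → step 21: x=0.204, v=0.182, θ=-0.028, ω=-0.077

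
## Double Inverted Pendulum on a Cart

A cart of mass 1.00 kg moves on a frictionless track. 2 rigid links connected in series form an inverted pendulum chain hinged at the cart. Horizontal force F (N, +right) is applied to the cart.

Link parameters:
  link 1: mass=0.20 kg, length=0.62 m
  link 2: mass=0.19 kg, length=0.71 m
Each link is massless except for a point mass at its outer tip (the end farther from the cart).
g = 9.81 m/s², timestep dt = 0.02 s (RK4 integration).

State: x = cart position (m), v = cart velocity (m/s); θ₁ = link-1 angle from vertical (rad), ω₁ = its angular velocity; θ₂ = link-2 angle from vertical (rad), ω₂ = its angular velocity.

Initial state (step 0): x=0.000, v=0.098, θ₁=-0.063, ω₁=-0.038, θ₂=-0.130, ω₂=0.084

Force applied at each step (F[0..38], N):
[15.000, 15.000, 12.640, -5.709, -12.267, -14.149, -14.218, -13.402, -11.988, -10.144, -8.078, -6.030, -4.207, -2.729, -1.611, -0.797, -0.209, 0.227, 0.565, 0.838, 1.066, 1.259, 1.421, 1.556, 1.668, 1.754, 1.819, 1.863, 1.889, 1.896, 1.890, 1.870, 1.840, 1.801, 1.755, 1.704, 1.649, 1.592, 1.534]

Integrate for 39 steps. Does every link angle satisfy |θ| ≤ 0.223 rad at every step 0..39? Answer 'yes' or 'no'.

apply F[0]=+15.000 → step 1: x=0.005, v=0.402, θ₁=-0.069, ω₁=-0.531, θ₂=-0.129, ω₂=0.053
apply F[1]=+15.000 → step 2: x=0.016, v=0.707, θ₁=-0.084, ω₁=-1.032, θ₂=-0.128, ω₂=0.030
apply F[2]=+12.640 → step 3: x=0.033, v=0.966, θ₁=-0.109, ω₁=-1.470, θ₂=-0.127, ω₂=0.016
apply F[3]=-5.709 → step 4: x=0.051, v=0.860, θ₁=-0.137, ω₁=-1.340, θ₂=-0.127, ω₂=0.015
apply F[4]=-12.267 → step 5: x=0.066, v=0.627, θ₁=-0.161, ω₁=-1.023, θ₂=-0.127, ω₂=0.028
apply F[5]=-14.149 → step 6: x=0.076, v=0.359, θ₁=-0.178, ω₁=-0.666, θ₂=-0.126, ω₂=0.055
apply F[6]=-14.218 → step 7: x=0.080, v=0.092, θ₁=-0.188, ω₁=-0.320, θ₂=-0.124, ω₂=0.093
apply F[7]=-13.402 → step 8: x=0.080, v=-0.159, θ₁=-0.191, ω₁=-0.007, θ₂=-0.122, ω₂=0.137
apply F[8]=-11.988 → step 9: x=0.074, v=-0.381, θ₁=-0.188, ω₁=0.261, θ₂=-0.119, ω₂=0.181
apply F[9]=-10.144 → step 10: x=0.065, v=-0.568, θ₁=-0.181, ω₁=0.475, θ₂=-0.115, ω₂=0.223
apply F[10]=-8.078 → step 11: x=0.052, v=-0.715, θ₁=-0.170, ω₁=0.633, θ₂=-0.110, ω₂=0.260
apply F[11]=-6.030 → step 12: x=0.037, v=-0.823, θ₁=-0.156, ω₁=0.735, θ₂=-0.105, ω₂=0.292
apply F[12]=-4.207 → step 13: x=0.019, v=-0.895, θ₁=-0.141, ω₁=0.790, θ₂=-0.098, ω₂=0.317
apply F[13]=-2.729 → step 14: x=0.001, v=-0.940, θ₁=-0.125, ω₁=0.808, θ₂=-0.092, ω₂=0.337
apply F[14]=-1.611 → step 15: x=-0.018, v=-0.964, θ₁=-0.109, ω₁=0.801, θ₂=-0.085, ω₂=0.352
apply F[15]=-0.797 → step 16: x=-0.037, v=-0.972, θ₁=-0.093, ω₁=0.777, θ₂=-0.078, ω₂=0.362
apply F[16]=-0.209 → step 17: x=-0.057, v=-0.970, θ₁=-0.078, ω₁=0.743, θ₂=-0.071, ω₂=0.368
apply F[17]=+0.227 → step 18: x=-0.076, v=-0.960, θ₁=-0.064, ω₁=0.704, θ₂=-0.063, ω₂=0.370
apply F[18]=+0.565 → step 19: x=-0.095, v=-0.945, θ₁=-0.050, ω₁=0.662, θ₂=-0.056, ω₂=0.369
apply F[19]=+0.838 → step 20: x=-0.114, v=-0.925, θ₁=-0.037, ω₁=0.619, θ₂=-0.048, ω₂=0.364
apply F[20]=+1.066 → step 21: x=-0.132, v=-0.901, θ₁=-0.025, ω₁=0.575, θ₂=-0.041, ω₂=0.357
apply F[21]=+1.259 → step 22: x=-0.150, v=-0.875, θ₁=-0.014, ω₁=0.531, θ₂=-0.034, ω₂=0.348
apply F[22]=+1.421 → step 23: x=-0.167, v=-0.846, θ₁=-0.004, ω₁=0.487, θ₂=-0.027, ω₂=0.336
apply F[23]=+1.556 → step 24: x=-0.184, v=-0.815, θ₁=0.005, ω₁=0.445, θ₂=-0.021, ω₂=0.323
apply F[24]=+1.668 → step 25: x=-0.200, v=-0.782, θ₁=0.014, ω₁=0.403, θ₂=-0.014, ω₂=0.309
apply F[25]=+1.754 → step 26: x=-0.215, v=-0.748, θ₁=0.021, ω₁=0.363, θ₂=-0.008, ω₂=0.294
apply F[26]=+1.819 → step 27: x=-0.230, v=-0.714, θ₁=0.028, ω₁=0.324, θ₂=-0.003, ω₂=0.277
apply F[27]=+1.863 → step 28: x=-0.243, v=-0.679, θ₁=0.034, ω₁=0.287, θ₂=0.003, ω₂=0.260
apply F[28]=+1.889 → step 29: x=-0.257, v=-0.644, θ₁=0.040, ω₁=0.252, θ₂=0.008, ω₂=0.243
apply F[29]=+1.896 → step 30: x=-0.269, v=-0.609, θ₁=0.044, ω₁=0.219, θ₂=0.013, ω₂=0.226
apply F[30]=+1.890 → step 31: x=-0.281, v=-0.575, θ₁=0.049, ω₁=0.188, θ₂=0.017, ω₂=0.209
apply F[31]=+1.870 → step 32: x=-0.292, v=-0.541, θ₁=0.052, ω₁=0.160, θ₂=0.021, ω₂=0.192
apply F[32]=+1.840 → step 33: x=-0.303, v=-0.509, θ₁=0.055, ω₁=0.133, θ₂=0.025, ω₂=0.175
apply F[33]=+1.801 → step 34: x=-0.313, v=-0.477, θ₁=0.057, ω₁=0.109, θ₂=0.028, ω₂=0.159
apply F[34]=+1.755 → step 35: x=-0.322, v=-0.446, θ₁=0.059, ω₁=0.087, θ₂=0.031, ω₂=0.143
apply F[35]=+1.704 → step 36: x=-0.330, v=-0.417, θ₁=0.061, ω₁=0.067, θ₂=0.034, ω₂=0.128
apply F[36]=+1.649 → step 37: x=-0.338, v=-0.389, θ₁=0.062, ω₁=0.049, θ₂=0.036, ω₂=0.114
apply F[37]=+1.592 → step 38: x=-0.346, v=-0.362, θ₁=0.063, ω₁=0.033, θ₂=0.038, ω₂=0.100
apply F[38]=+1.534 → step 39: x=-0.353, v=-0.336, θ₁=0.063, ω₁=0.019, θ₂=0.040, ω₂=0.087
Max |angle| over trajectory = 0.191 rad; bound = 0.223 → within bound.

Answer: yes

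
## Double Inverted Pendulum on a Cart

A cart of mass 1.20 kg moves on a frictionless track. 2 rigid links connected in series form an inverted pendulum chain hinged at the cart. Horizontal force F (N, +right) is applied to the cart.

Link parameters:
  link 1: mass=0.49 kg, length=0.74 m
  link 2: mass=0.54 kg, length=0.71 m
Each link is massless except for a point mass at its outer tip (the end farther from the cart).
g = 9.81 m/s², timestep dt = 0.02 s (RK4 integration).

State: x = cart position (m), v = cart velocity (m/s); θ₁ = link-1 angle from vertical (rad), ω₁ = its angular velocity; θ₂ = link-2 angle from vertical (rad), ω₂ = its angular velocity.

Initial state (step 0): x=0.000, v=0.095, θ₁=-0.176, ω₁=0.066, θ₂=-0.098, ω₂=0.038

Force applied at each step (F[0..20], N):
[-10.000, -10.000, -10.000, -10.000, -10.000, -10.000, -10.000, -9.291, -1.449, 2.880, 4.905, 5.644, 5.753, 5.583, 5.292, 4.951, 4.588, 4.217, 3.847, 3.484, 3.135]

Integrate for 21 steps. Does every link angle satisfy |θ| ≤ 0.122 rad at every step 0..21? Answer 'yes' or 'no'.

Answer: no

Derivation:
apply F[0]=-10.000 → step 1: x=0.001, v=-0.040, θ₁=-0.174, ω₁=0.174, θ₂=-0.097, ω₂=0.087
apply F[1]=-10.000 → step 2: x=-0.002, v=-0.175, θ₁=-0.169, ω₁=0.285, θ₂=-0.095, ω₂=0.135
apply F[2]=-10.000 → step 3: x=-0.006, v=-0.311, θ₁=-0.162, ω₁=0.400, θ₂=-0.091, ω₂=0.181
apply F[3]=-10.000 → step 4: x=-0.014, v=-0.450, θ₁=-0.153, ω₁=0.522, θ₂=-0.087, ω₂=0.224
apply F[4]=-10.000 → step 5: x=-0.024, v=-0.590, θ₁=-0.141, ω₁=0.651, θ₂=-0.082, ω₂=0.262
apply F[5]=-10.000 → step 6: x=-0.038, v=-0.733, θ₁=-0.127, ω₁=0.791, θ₂=-0.077, ω₂=0.295
apply F[6]=-10.000 → step 7: x=-0.054, v=-0.880, θ₁=-0.110, ω₁=0.943, θ₂=-0.071, ω₂=0.322
apply F[7]=-9.291 → step 8: x=-0.073, v=-1.018, θ₁=-0.089, ω₁=1.093, θ₂=-0.064, ω₂=0.340
apply F[8]=-1.449 → step 9: x=-0.093, v=-1.030, θ₁=-0.067, ω₁=1.084, θ₂=-0.057, ω₂=0.349
apply F[9]=+2.880 → step 10: x=-0.113, v=-0.974, θ₁=-0.047, ω₁=0.992, θ₂=-0.050, ω₂=0.351
apply F[10]=+4.905 → step 11: x=-0.132, v=-0.886, θ₁=-0.028, ω₁=0.866, θ₂=-0.043, ω₂=0.346
apply F[11]=+5.644 → step 12: x=-0.149, v=-0.789, θ₁=-0.012, ω₁=0.735, θ₂=-0.036, ω₂=0.335
apply F[12]=+5.753 → step 13: x=-0.163, v=-0.692, θ₁=0.001, ω₁=0.611, θ₂=-0.030, ω₂=0.320
apply F[13]=+5.583 → step 14: x=-0.176, v=-0.600, θ₁=0.012, ω₁=0.498, θ₂=-0.024, ω₂=0.301
apply F[14]=+5.292 → step 15: x=-0.187, v=-0.515, θ₁=0.021, ω₁=0.398, θ₂=-0.018, ω₂=0.279
apply F[15]=+4.951 → step 16: x=-0.197, v=-0.437, θ₁=0.028, ω₁=0.310, θ₂=-0.012, ω₂=0.256
apply F[16]=+4.588 → step 17: x=-0.205, v=-0.365, θ₁=0.034, ω₁=0.235, θ₂=-0.007, ω₂=0.232
apply F[17]=+4.217 → step 18: x=-0.212, v=-0.301, θ₁=0.038, ω₁=0.169, θ₂=-0.003, ω₂=0.208
apply F[18]=+3.847 → step 19: x=-0.217, v=-0.244, θ₁=0.041, ω₁=0.114, θ₂=0.001, ω₂=0.185
apply F[19]=+3.484 → step 20: x=-0.221, v=-0.193, θ₁=0.043, ω₁=0.068, θ₂=0.004, ω₂=0.162
apply F[20]=+3.135 → step 21: x=-0.225, v=-0.148, θ₁=0.044, ω₁=0.029, θ₂=0.007, ω₂=0.140
Max |angle| over trajectory = 0.176 rad; bound = 0.122 → exceeded.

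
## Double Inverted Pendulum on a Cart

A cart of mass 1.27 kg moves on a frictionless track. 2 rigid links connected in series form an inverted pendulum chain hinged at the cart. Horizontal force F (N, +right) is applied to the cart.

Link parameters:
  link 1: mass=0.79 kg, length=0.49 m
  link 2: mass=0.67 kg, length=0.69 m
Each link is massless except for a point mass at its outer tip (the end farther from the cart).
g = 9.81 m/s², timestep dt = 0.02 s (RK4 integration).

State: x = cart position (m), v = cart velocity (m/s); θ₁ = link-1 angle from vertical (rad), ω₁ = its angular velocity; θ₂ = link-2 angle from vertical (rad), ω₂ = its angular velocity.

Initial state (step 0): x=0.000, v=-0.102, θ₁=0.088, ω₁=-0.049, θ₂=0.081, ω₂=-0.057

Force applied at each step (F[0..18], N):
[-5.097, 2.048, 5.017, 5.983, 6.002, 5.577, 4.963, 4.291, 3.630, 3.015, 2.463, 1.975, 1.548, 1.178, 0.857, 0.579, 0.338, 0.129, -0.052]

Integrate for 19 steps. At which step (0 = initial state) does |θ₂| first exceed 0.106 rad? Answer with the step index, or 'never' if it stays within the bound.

Answer: never

Derivation:
apply F[0]=-5.097 → step 1: x=-0.003, v=-0.201, θ₁=0.089, ω₁=0.190, θ₂=0.080, ω₂=-0.061
apply F[1]=+2.048 → step 2: x=-0.007, v=-0.189, θ₁=0.093, ω₁=0.207, θ₂=0.079, ω₂=-0.067
apply F[2]=+5.017 → step 3: x=-0.010, v=-0.132, θ₁=0.097, ω₁=0.135, θ₂=0.077, ω₂=-0.077
apply F[3]=+5.983 → step 4: x=-0.012, v=-0.061, θ₁=0.099, ω₁=0.037, θ₂=0.075, ω₂=-0.088
apply F[4]=+6.002 → step 5: x=-0.013, v=0.011, θ₁=0.098, ω₁=-0.061, θ₂=0.074, ω₂=-0.101
apply F[5]=+5.577 → step 6: x=-0.012, v=0.076, θ₁=0.096, ω₁=-0.146, θ₂=0.071, ω₂=-0.115
apply F[6]=+4.963 → step 7: x=-0.010, v=0.133, θ₁=0.093, ω₁=-0.214, θ₂=0.069, ω₂=-0.128
apply F[7]=+4.291 → step 8: x=-0.007, v=0.180, θ₁=0.088, ω₁=-0.266, θ₂=0.066, ω₂=-0.140
apply F[8]=+3.630 → step 9: x=-0.003, v=0.217, θ₁=0.082, ω₁=-0.302, θ₂=0.063, ω₂=-0.150
apply F[9]=+3.015 → step 10: x=0.002, v=0.247, θ₁=0.076, ω₁=-0.325, θ₂=0.060, ω₂=-0.160
apply F[10]=+2.463 → step 11: x=0.007, v=0.269, θ₁=0.069, ω₁=-0.337, θ₂=0.057, ω₂=-0.167
apply F[11]=+1.975 → step 12: x=0.013, v=0.286, θ₁=0.063, ω₁=-0.340, θ₂=0.054, ω₂=-0.172
apply F[12]=+1.548 → step 13: x=0.019, v=0.297, θ₁=0.056, ω₁=-0.337, θ₂=0.050, ω₂=-0.176
apply F[13]=+1.178 → step 14: x=0.025, v=0.304, θ₁=0.049, ω₁=-0.328, θ₂=0.047, ω₂=-0.178
apply F[14]=+0.857 → step 15: x=0.031, v=0.307, θ₁=0.043, ω₁=-0.316, θ₂=0.043, ω₂=-0.179
apply F[15]=+0.579 → step 16: x=0.037, v=0.307, θ₁=0.037, ω₁=-0.301, θ₂=0.039, ω₂=-0.178
apply F[16]=+0.338 → step 17: x=0.043, v=0.305, θ₁=0.031, ω₁=-0.285, θ₂=0.036, ω₂=-0.176
apply F[17]=+0.129 → step 18: x=0.049, v=0.301, θ₁=0.025, ω₁=-0.267, θ₂=0.032, ω₂=-0.173
apply F[18]=-0.052 → step 19: x=0.055, v=0.295, θ₁=0.020, ω₁=-0.249, θ₂=0.029, ω₂=-0.168
max |θ₂| = 0.081 ≤ 0.106 over all 20 states.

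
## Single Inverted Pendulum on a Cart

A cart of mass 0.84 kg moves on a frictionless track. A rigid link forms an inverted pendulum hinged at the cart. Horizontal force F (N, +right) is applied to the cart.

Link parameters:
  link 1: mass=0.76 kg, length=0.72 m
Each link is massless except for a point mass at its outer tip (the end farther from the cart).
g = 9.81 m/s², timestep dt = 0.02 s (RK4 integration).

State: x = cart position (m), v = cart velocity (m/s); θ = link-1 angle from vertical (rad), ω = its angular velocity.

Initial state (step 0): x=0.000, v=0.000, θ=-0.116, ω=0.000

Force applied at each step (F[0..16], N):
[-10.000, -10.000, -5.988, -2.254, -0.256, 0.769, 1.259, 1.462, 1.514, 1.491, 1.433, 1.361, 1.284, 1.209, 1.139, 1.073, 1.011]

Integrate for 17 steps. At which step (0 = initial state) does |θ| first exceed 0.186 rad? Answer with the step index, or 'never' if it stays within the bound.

Answer: never

Derivation:
apply F[0]=-10.000 → step 1: x=-0.002, v=-0.215, θ=-0.113, ω=0.266
apply F[1]=-10.000 → step 2: x=-0.009, v=-0.432, θ=-0.105, ω=0.535
apply F[2]=-5.988 → step 3: x=-0.018, v=-0.556, θ=-0.093, ω=0.680
apply F[3]=-2.254 → step 4: x=-0.030, v=-0.595, θ=-0.079, ω=0.710
apply F[4]=-0.256 → step 5: x=-0.042, v=-0.589, θ=-0.065, ω=0.682
apply F[5]=+0.769 → step 6: x=-0.053, v=-0.561, θ=-0.052, ω=0.626
apply F[6]=+1.259 → step 7: x=-0.064, v=-0.523, θ=-0.040, ω=0.561
apply F[7]=+1.462 → step 8: x=-0.074, v=-0.482, θ=-0.030, ω=0.495
apply F[8]=+1.514 → step 9: x=-0.083, v=-0.441, θ=-0.021, ω=0.432
apply F[9]=+1.491 → step 10: x=-0.092, v=-0.403, θ=-0.013, ω=0.374
apply F[10]=+1.433 → step 11: x=-0.100, v=-0.367, θ=-0.006, ω=0.322
apply F[11]=+1.361 → step 12: x=-0.107, v=-0.334, θ=0.000, ω=0.276
apply F[12]=+1.284 → step 13: x=-0.113, v=-0.304, θ=0.005, ω=0.235
apply F[13]=+1.209 → step 14: x=-0.119, v=-0.277, θ=0.010, ω=0.199
apply F[14]=+1.139 → step 15: x=-0.124, v=-0.252, θ=0.013, ω=0.167
apply F[15]=+1.073 → step 16: x=-0.129, v=-0.229, θ=0.016, ω=0.139
apply F[16]=+1.011 → step 17: x=-0.133, v=-0.208, θ=0.019, ω=0.115
max |θ| = 0.116 ≤ 0.186 over all 18 states.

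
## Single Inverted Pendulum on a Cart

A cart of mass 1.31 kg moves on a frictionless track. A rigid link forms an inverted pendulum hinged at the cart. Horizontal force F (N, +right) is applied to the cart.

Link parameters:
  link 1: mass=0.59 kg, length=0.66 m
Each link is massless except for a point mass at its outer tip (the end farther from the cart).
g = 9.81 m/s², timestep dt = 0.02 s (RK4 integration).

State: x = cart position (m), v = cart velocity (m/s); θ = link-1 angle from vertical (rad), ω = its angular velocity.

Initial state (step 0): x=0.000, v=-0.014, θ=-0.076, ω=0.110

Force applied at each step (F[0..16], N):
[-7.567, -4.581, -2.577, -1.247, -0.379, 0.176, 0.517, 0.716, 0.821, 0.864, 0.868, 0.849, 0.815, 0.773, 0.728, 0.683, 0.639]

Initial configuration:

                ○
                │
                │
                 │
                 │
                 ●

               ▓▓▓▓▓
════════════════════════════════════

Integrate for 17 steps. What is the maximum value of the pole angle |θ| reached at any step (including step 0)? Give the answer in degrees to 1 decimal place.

apply F[0]=-7.567 → step 1: x=-0.001, v=-0.123, θ=-0.072, ω=0.252
apply F[1]=-4.581 → step 2: x=-0.004, v=-0.186, θ=-0.067, ω=0.328
apply F[2]=-2.577 → step 3: x=-0.009, v=-0.220, θ=-0.060, ω=0.360
apply F[3]=-1.247 → step 4: x=-0.013, v=-0.234, θ=-0.052, ω=0.365
apply F[4]=-0.379 → step 5: x=-0.018, v=-0.236, θ=-0.045, ω=0.352
apply F[5]=+0.176 → step 6: x=-0.022, v=-0.229, θ=-0.038, ω=0.330
apply F[6]=+0.517 → step 7: x=-0.027, v=-0.218, θ=-0.032, ω=0.303
apply F[7]=+0.716 → step 8: x=-0.031, v=-0.205, θ=-0.026, ω=0.274
apply F[8]=+0.821 → step 9: x=-0.035, v=-0.190, θ=-0.021, ω=0.245
apply F[9]=+0.864 → step 10: x=-0.039, v=-0.176, θ=-0.017, ω=0.217
apply F[10]=+0.868 → step 11: x=-0.042, v=-0.161, θ=-0.012, ω=0.191
apply F[11]=+0.849 → step 12: x=-0.045, v=-0.147, θ=-0.009, ω=0.166
apply F[12]=+0.815 → step 13: x=-0.048, v=-0.134, θ=-0.006, ω=0.144
apply F[13]=+0.773 → step 14: x=-0.051, v=-0.122, θ=-0.003, ω=0.125
apply F[14]=+0.728 → step 15: x=-0.053, v=-0.111, θ=-0.001, ω=0.107
apply F[15]=+0.683 → step 16: x=-0.055, v=-0.100, θ=0.001, ω=0.091
apply F[16]=+0.639 → step 17: x=-0.057, v=-0.091, θ=0.003, ω=0.077
Max |angle| over trajectory = 0.076 rad = 4.4°.

Answer: 4.4°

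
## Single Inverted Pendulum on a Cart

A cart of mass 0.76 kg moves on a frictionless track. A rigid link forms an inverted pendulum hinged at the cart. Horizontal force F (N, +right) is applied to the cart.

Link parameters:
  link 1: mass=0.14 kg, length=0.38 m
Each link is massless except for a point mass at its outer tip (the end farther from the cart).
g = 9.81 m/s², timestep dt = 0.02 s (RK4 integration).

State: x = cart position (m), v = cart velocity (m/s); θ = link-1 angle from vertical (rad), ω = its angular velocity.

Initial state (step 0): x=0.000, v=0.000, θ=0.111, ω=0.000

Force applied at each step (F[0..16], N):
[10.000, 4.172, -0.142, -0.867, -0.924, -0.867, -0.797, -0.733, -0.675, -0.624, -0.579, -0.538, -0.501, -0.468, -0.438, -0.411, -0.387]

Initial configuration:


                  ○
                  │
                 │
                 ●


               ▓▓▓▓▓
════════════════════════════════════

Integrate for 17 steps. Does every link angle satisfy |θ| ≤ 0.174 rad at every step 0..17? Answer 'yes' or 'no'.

apply F[0]=+10.000 → step 1: x=0.003, v=0.259, θ=0.105, ω=-0.621
apply F[1]=+4.172 → step 2: x=0.009, v=0.365, θ=0.090, ω=-0.848
apply F[2]=-0.142 → step 3: x=0.016, v=0.358, θ=0.074, ω=-0.789
apply F[3]=-0.867 → step 4: x=0.023, v=0.333, θ=0.059, ω=-0.689
apply F[4]=-0.924 → step 5: x=0.029, v=0.307, θ=0.046, ω=-0.593
apply F[5]=-0.867 → step 6: x=0.035, v=0.283, θ=0.035, ω=-0.508
apply F[6]=-0.797 → step 7: x=0.041, v=0.261, θ=0.026, ω=-0.434
apply F[7]=-0.733 → step 8: x=0.046, v=0.241, θ=0.018, ω=-0.370
apply F[8]=-0.675 → step 9: x=0.050, v=0.222, θ=0.011, ω=-0.315
apply F[9]=-0.624 → step 10: x=0.055, v=0.206, θ=0.005, ω=-0.267
apply F[10]=-0.579 → step 11: x=0.059, v=0.190, θ=0.000, ω=-0.225
apply F[11]=-0.538 → step 12: x=0.062, v=0.176, θ=-0.004, ω=-0.189
apply F[12]=-0.501 → step 13: x=0.066, v=0.163, θ=-0.007, ω=-0.158
apply F[13]=-0.468 → step 14: x=0.069, v=0.151, θ=-0.010, ω=-0.131
apply F[14]=-0.438 → step 15: x=0.072, v=0.140, θ=-0.013, ω=-0.108
apply F[15]=-0.411 → step 16: x=0.074, v=0.130, θ=-0.015, ω=-0.087
apply F[16]=-0.387 → step 17: x=0.077, v=0.120, θ=-0.016, ω=-0.070
Max |angle| over trajectory = 0.111 rad; bound = 0.174 → within bound.

Answer: yes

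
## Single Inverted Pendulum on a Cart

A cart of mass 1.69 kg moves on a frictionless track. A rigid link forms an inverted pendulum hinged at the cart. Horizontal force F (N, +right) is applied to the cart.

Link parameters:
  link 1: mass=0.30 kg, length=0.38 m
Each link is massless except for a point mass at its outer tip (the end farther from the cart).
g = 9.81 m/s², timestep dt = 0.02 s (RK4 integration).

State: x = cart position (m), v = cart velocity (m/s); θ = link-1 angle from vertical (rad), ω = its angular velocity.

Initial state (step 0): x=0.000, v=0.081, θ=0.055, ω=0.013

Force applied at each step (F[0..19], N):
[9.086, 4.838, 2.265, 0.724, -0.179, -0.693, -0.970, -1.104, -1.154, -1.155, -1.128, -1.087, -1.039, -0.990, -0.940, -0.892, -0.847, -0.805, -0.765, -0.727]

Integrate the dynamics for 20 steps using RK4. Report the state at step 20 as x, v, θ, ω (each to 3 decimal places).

apply F[0]=+9.086 → step 1: x=0.003, v=0.187, θ=0.053, ω=-0.236
apply F[1]=+4.838 → step 2: x=0.007, v=0.242, θ=0.047, ω=-0.356
apply F[2]=+2.265 → step 3: x=0.012, v=0.267, θ=0.039, ω=-0.401
apply F[3]=+0.724 → step 4: x=0.017, v=0.275, θ=0.031, ω=-0.402
apply F[4]=-0.179 → step 5: x=0.023, v=0.272, θ=0.023, ω=-0.380
apply F[5]=-0.693 → step 6: x=0.028, v=0.263, θ=0.016, ω=-0.346
apply F[6]=-0.970 → step 7: x=0.033, v=0.251, θ=0.010, ω=-0.308
apply F[7]=-1.104 → step 8: x=0.038, v=0.238, θ=0.004, ω=-0.270
apply F[8]=-1.154 → step 9: x=0.043, v=0.224, θ=-0.001, ω=-0.233
apply F[9]=-1.155 → step 10: x=0.047, v=0.210, θ=-0.005, ω=-0.199
apply F[10]=-1.128 → step 11: x=0.051, v=0.197, θ=-0.009, ω=-0.168
apply F[11]=-1.087 → step 12: x=0.055, v=0.185, θ=-0.012, ω=-0.141
apply F[12]=-1.039 → step 13: x=0.059, v=0.173, θ=-0.015, ω=-0.117
apply F[13]=-0.990 → step 14: x=0.062, v=0.162, θ=-0.017, ω=-0.096
apply F[14]=-0.940 → step 15: x=0.065, v=0.151, θ=-0.019, ω=-0.077
apply F[15]=-0.892 → step 16: x=0.068, v=0.141, θ=-0.020, ω=-0.061
apply F[16]=-0.847 → step 17: x=0.071, v=0.132, θ=-0.021, ω=-0.047
apply F[17]=-0.805 → step 18: x=0.073, v=0.123, θ=-0.022, ω=-0.035
apply F[18]=-0.765 → step 19: x=0.076, v=0.115, θ=-0.022, ω=-0.025
apply F[19]=-0.727 → step 20: x=0.078, v=0.107, θ=-0.023, ω=-0.016

Answer: x=0.078, v=0.107, θ=-0.023, ω=-0.016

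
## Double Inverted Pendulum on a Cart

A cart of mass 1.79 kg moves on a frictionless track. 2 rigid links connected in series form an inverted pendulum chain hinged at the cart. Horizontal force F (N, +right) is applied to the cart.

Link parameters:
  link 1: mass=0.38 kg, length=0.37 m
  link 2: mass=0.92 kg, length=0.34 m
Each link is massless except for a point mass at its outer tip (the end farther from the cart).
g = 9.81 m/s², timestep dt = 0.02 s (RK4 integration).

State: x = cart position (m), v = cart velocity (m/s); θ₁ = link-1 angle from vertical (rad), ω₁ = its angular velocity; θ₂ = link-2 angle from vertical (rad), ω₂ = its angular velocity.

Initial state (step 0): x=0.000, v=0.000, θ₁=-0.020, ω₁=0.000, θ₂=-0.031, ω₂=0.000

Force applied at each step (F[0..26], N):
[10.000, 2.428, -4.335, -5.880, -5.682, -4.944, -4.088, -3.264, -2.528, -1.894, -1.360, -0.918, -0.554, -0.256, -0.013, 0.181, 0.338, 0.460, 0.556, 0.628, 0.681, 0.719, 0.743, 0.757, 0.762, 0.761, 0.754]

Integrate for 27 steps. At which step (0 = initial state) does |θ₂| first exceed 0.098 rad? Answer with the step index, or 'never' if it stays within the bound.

Answer: never

Derivation:
apply F[0]=+10.000 → step 1: x=0.001, v=0.115, θ₁=-0.023, ω₁=-0.308, θ₂=-0.031, ω₂=-0.020
apply F[1]=+2.428 → step 2: x=0.004, v=0.146, θ₁=-0.030, ω₁=-0.399, θ₂=-0.032, ω₂=-0.029
apply F[2]=-4.335 → step 3: x=0.006, v=0.102, θ₁=-0.037, ω₁=-0.302, θ₂=-0.032, ω₂=-0.026
apply F[3]=-5.880 → step 4: x=0.008, v=0.042, θ₁=-0.042, ω₁=-0.170, θ₂=-0.033, ω₂=-0.012
apply F[4]=-5.682 → step 5: x=0.008, v=-0.015, θ₁=-0.044, ω₁=-0.052, θ₂=-0.033, ω₂=0.009
apply F[5]=-4.944 → step 6: x=0.007, v=-0.064, θ₁=-0.044, ω₁=0.042, θ₂=-0.032, ω₂=0.032
apply F[6]=-4.088 → step 7: x=0.005, v=-0.104, θ₁=-0.043, ω₁=0.110, θ₂=-0.031, ω₂=0.056
apply F[7]=-3.264 → step 8: x=0.003, v=-0.134, θ₁=-0.040, ω₁=0.157, θ₂=-0.030, ω₂=0.076
apply F[8]=-2.528 → step 9: x=0.000, v=-0.157, θ₁=-0.037, ω₁=0.187, θ₂=-0.028, ω₂=0.094
apply F[9]=-1.894 → step 10: x=-0.003, v=-0.173, θ₁=-0.033, ω₁=0.203, θ₂=-0.026, ω₂=0.109
apply F[10]=-1.360 → step 11: x=-0.007, v=-0.184, θ₁=-0.029, ω₁=0.209, θ₂=-0.024, ω₂=0.119
apply F[11]=-0.918 → step 12: x=-0.010, v=-0.191, θ₁=-0.024, ω₁=0.208, θ₂=-0.022, ω₂=0.126
apply F[12]=-0.554 → step 13: x=-0.014, v=-0.194, θ₁=-0.020, ω₁=0.202, θ₂=-0.019, ω₂=0.130
apply F[13]=-0.256 → step 14: x=-0.018, v=-0.194, θ₁=-0.016, ω₁=0.192, θ₂=-0.016, ω₂=0.131
apply F[14]=-0.013 → step 15: x=-0.022, v=-0.192, θ₁=-0.013, ω₁=0.180, θ₂=-0.014, ω₂=0.130
apply F[15]=+0.181 → step 16: x=-0.026, v=-0.188, θ₁=-0.009, ω₁=0.167, θ₂=-0.011, ω₂=0.127
apply F[16]=+0.338 → step 17: x=-0.030, v=-0.184, θ₁=-0.006, ω₁=0.153, θ₂=-0.009, ω₂=0.122
apply F[17]=+0.460 → step 18: x=-0.033, v=-0.178, θ₁=-0.003, ω₁=0.138, θ₂=-0.006, ω₂=0.116
apply F[18]=+0.556 → step 19: x=-0.037, v=-0.171, θ₁=-0.000, ω₁=0.125, θ₂=-0.004, ω₂=0.109
apply F[19]=+0.628 → step 20: x=-0.040, v=-0.164, θ₁=0.002, ω₁=0.111, θ₂=-0.002, ω₂=0.102
apply F[20]=+0.681 → step 21: x=-0.043, v=-0.157, θ₁=0.004, ω₁=0.098, θ₂=0.000, ω₂=0.094
apply F[21]=+0.719 → step 22: x=-0.046, v=-0.150, θ₁=0.006, ω₁=0.086, θ₂=0.002, ω₂=0.086
apply F[22]=+0.743 → step 23: x=-0.049, v=-0.142, θ₁=0.007, ω₁=0.075, θ₂=0.003, ω₂=0.079
apply F[23]=+0.757 → step 24: x=-0.052, v=-0.135, θ₁=0.009, ω₁=0.065, θ₂=0.005, ω₂=0.071
apply F[24]=+0.762 → step 25: x=-0.055, v=-0.128, θ₁=0.010, ω₁=0.055, θ₂=0.006, ω₂=0.063
apply F[25]=+0.761 → step 26: x=-0.057, v=-0.121, θ₁=0.011, ω₁=0.047, θ₂=0.007, ω₂=0.056
apply F[26]=+0.754 → step 27: x=-0.059, v=-0.114, θ₁=0.012, ω₁=0.039, θ₂=0.009, ω₂=0.049
max |θ₂| = 0.033 ≤ 0.098 over all 28 states.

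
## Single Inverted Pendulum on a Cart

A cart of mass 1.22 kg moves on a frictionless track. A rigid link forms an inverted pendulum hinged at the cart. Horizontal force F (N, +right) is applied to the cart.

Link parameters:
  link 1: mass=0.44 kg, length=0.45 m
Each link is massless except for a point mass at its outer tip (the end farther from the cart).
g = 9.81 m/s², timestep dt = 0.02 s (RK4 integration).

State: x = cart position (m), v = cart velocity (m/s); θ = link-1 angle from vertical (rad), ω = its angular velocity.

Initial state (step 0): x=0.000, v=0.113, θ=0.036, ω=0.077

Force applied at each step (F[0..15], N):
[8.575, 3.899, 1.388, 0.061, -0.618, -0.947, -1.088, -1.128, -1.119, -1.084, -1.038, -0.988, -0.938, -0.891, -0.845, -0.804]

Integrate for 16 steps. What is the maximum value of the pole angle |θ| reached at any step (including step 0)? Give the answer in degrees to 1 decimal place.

Answer: 2.1°

Derivation:
apply F[0]=+8.575 → step 1: x=0.004, v=0.251, θ=0.035, ω=-0.214
apply F[1]=+3.899 → step 2: x=0.009, v=0.313, θ=0.029, ω=-0.337
apply F[2]=+1.388 → step 3: x=0.016, v=0.334, θ=0.022, ω=-0.372
apply F[3]=+0.061 → step 4: x=0.022, v=0.333, θ=0.015, ω=-0.363
apply F[4]=-0.618 → step 5: x=0.029, v=0.322, θ=0.008, ω=-0.334
apply F[5]=-0.947 → step 6: x=0.035, v=0.307, θ=0.001, ω=-0.297
apply F[6]=-1.088 → step 7: x=0.041, v=0.289, θ=-0.004, ω=-0.258
apply F[7]=-1.128 → step 8: x=0.047, v=0.271, θ=-0.009, ω=-0.221
apply F[8]=-1.119 → step 9: x=0.052, v=0.253, θ=-0.013, ω=-0.187
apply F[9]=-1.084 → step 10: x=0.057, v=0.236, θ=-0.016, ω=-0.156
apply F[10]=-1.038 → step 11: x=0.061, v=0.221, θ=-0.019, ω=-0.129
apply F[11]=-0.988 → step 12: x=0.066, v=0.206, θ=-0.022, ω=-0.105
apply F[12]=-0.938 → step 13: x=0.070, v=0.192, θ=-0.023, ω=-0.084
apply F[13]=-0.891 → step 14: x=0.073, v=0.179, θ=-0.025, ω=-0.066
apply F[14]=-0.845 → step 15: x=0.077, v=0.167, θ=-0.026, ω=-0.051
apply F[15]=-0.804 → step 16: x=0.080, v=0.156, θ=-0.027, ω=-0.037
Max |angle| over trajectory = 0.036 rad = 2.1°.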